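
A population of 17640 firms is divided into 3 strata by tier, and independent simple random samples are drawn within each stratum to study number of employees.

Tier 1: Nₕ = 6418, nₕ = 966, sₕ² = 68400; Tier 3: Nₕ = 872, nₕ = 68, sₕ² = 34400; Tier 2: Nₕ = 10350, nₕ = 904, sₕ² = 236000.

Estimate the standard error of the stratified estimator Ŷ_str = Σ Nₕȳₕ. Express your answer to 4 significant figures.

Var(Ŷ_str) = Σₕ Nₕ²(1 − fₕ)sₕ²/nₕ.
Tier 1: 6418²·(1 − 966/6418)·68400/966 = 2.4776191 × 10^9.
Tier 3: 872²·(1 − 68/872)·34400/68 = 3.5466805 × 10^8.
Tier 2: 10350²·(1 − 904/10350)·236000/904 = 2.5523008 × 10^10.
Sum = 2.8355295 × 10^10.
SE = √(2.8355295 × 10^10) = 168400.

168400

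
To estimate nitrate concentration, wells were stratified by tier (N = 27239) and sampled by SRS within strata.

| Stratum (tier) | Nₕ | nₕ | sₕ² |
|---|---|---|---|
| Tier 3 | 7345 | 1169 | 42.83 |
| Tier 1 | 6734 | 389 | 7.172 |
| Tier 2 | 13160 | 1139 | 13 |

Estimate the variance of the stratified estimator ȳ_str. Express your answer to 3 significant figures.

Var(ȳ_str) = Σₕ Wₕ²(1 − fₕ)sₕ²/nₕ with Wₕ = Nₕ/N, N = 27239.
Tier 3: Wₕ = 0.26965013; term = 0.26965013²·(1 − 0.15915589)·42.83/1169 = 0.0022400119.
Tier 1: Wₕ = 0.24721906; term = 0.24721906²·(1 − 0.05776656)·7.172/389 = 0.0010617276.
Tier 2: Wₕ = 0.48313081; term = 0.48313081²·(1 − 0.08655015)·13/1139 = 0.0024335137.
Sum = 0.0057352532.

0.00574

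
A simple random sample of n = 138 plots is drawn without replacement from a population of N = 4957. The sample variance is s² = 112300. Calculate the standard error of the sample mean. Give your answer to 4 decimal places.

28.1267

Under SRS without replacement, Var(ȳ) = (1 − f)·s²/n with f = n/N = 138/4957 = 0.02783942.
Var(ȳ) = (1 − 0.02783942)·112300/138 = 0.97216058·813.76812 = 791.11328.
SE(ȳ) = √(791.11328) = 28.1267.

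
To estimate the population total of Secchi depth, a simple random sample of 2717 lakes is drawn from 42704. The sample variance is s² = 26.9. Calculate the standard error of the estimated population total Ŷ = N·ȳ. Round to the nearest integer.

Var(Ŷ) = N²·Var(ȳ) = N²·(1 − n/N)·s²/n.
f = 2717/42704 = 0.06362402; Var(ȳ) = 0.93637598·26.9/2717 = 0.0092707081.
Var(Ŷ) = 42704² · 0.0092707081 = 1.6906356 × 10^7.
SE(Ŷ) = √(1.6906356 × 10^7) = 4112.

4112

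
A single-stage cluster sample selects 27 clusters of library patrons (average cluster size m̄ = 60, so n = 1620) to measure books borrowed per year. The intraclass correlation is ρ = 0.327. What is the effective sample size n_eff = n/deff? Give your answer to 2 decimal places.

79.83

deff = 1 + (60 − 1)·0.327 = 1 + 19.293 = 20.293.
n_eff = 1620 / 20.293 = 79.83.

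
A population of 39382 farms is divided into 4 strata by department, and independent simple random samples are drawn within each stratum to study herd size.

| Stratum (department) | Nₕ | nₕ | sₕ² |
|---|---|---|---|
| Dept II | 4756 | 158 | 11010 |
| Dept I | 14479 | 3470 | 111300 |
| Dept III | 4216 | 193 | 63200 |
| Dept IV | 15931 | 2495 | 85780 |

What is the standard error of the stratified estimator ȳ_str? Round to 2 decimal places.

Var(ȳ_str) = Σₕ Wₕ²(1 − fₕ)sₕ²/nₕ with Wₕ = Nₕ/N, N = 39382.
Dept II: Wₕ = 0.12076583; term = 0.12076583²·(1 − 0.03322119)·11010/158 = 0.9825293.
Dept I: Wₕ = 0.36765527; term = 0.36765527²·(1 − 0.23965743)·111300/3470 = 3.2965267.
Dept III: Wₕ = 0.10705398; term = 0.10705398²·(1 − 0.04577799)·63200/193 = 3.581087.
Dept IV: Wₕ = 0.40452491; term = 0.40452491²·(1 − 0.15661289)·85780/2495 = 4.7449647.
Sum = 12.605108.
SE = √(12.605108) = 3.55.

3.55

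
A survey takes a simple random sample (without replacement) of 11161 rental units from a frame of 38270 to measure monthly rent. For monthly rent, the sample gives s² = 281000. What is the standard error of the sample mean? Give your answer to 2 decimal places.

Under SRS without replacement, Var(ȳ) = (1 − f)·s²/n with f = n/N = 11161/38270 = 0.29163836.
Var(ȳ) = (1 − 0.29163836)·281000/11161 = 0.70836164·25.176955 = 17.834389.
SE(ȳ) = √(17.834389) = 4.22.

4.22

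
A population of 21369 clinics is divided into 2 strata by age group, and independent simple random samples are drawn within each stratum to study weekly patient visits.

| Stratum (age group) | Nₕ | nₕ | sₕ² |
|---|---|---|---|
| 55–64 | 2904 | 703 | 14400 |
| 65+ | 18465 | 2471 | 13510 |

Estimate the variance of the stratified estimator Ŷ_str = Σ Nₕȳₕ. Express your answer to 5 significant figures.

Var(Ŷ_str) = Σₕ Nₕ²(1 − fₕ)sₕ²/nₕ.
55–64: 2904²·(1 − 703/2904)·14400/703 = 1.3092537 × 10^8.
65+: 18465²·(1 − 2471/18465)·13510/2471 = 1.6146894 × 10^9.
Sum = 1.7456148 × 10^9.

1.7456 × 10^9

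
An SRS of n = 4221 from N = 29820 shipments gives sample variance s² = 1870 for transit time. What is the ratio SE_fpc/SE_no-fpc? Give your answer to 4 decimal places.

f = n/N = 4221/29820 = 0.14154930.
SE_no-fpc = √(s²/n) = 0.66559971; SE_fpc = √((1−f)s²/n) = 0.61669554.
Ratio = √(1−f) = 0.92652615.

0.9265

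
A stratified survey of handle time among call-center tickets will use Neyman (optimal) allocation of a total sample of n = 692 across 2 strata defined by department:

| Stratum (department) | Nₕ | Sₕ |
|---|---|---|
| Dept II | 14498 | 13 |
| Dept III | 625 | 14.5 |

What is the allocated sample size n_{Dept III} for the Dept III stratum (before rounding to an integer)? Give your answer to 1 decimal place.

31.7

Neyman allocation: nₕ = n·NₕSₕ / Σⱼ NⱼSⱼ.
Σ NⱼSⱼ = 14498·13 + 625·14.5 = 197536.5.
n_{Dept III} = 692·625·14.5 / 197536.5 = 31.7.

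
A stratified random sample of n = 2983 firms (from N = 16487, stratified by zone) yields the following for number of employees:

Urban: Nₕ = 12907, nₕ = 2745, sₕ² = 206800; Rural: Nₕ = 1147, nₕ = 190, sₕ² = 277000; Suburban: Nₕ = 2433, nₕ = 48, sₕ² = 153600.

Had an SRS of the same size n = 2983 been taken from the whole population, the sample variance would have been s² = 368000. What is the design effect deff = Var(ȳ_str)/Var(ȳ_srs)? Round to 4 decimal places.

1.0941

Var(ȳ_str) = Σ Wₕ²(1−fₕ)sₕ²/nₕ with Wₕ = Nₕ/16487:
  Urban: (12907/16487)²·(1−2745/12907)·206800/2745 = 36.352092
  Rural: (1147/16487)²·(1−190/1147)·277000/190 = 5.8873282
  Suburban: (2433/16487)²·(1−48/2433)·153600/48 = 68.312031
  → Var(ȳ_str) = 110.55145.
Var(ȳ_srs) = (1 − 2983/16487)·368000/2983 = 101.04512.
deff = 110.55145 / 101.04512 = 1.0941.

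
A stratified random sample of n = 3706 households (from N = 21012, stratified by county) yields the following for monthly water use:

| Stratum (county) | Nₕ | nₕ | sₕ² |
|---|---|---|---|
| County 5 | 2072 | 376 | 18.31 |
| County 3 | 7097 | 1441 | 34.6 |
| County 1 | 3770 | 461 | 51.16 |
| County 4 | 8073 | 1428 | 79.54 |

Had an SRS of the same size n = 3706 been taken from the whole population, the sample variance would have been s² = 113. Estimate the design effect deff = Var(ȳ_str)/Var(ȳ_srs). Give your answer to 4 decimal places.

Var(ȳ_str) = Σ Wₕ²(1−fₕ)sₕ²/nₕ with Wₕ = Nₕ/21012:
  County 5: (2072/21012)²·(1−376/2072)·18.31/376 = 3.8759781 × 10^-4
  County 3: (7097/21012)²·(1−1441/7097)·34.6/1441 = 0.0021830392
  County 1: (3770/21012)²·(1−461/3770)·51.16/461 = 0.0031356887
  County 4: (8073/21012)²·(1−1428/8073)·79.54/1428 = 0.0067678782
  → Var(ȳ_str) = 0.012474204.
Var(ȳ_srs) = (1 − 3706/21012)·113/3706 = 0.025113216.
deff = 0.012474204 / 0.025113216 = 0.4967.

0.4967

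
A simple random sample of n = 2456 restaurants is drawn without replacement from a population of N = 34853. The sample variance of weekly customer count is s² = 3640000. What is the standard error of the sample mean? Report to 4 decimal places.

37.1167

Under SRS without replacement, Var(ȳ) = (1 − f)·s²/n with f = n/N = 2456/34853 = 0.07046739.
Var(ȳ) = (1 − 0.07046739)·3640000/2456 = 0.92953261·1482.0847 = 1377.646.
SE(ȳ) = √(1377.646) = 37.1167.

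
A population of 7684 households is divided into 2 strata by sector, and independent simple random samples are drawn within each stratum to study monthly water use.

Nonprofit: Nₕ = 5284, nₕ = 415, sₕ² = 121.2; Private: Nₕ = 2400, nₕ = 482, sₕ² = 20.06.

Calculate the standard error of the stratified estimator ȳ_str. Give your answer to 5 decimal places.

Var(ȳ_str) = Σₕ Wₕ²(1 − fₕ)sₕ²/nₕ with Wₕ = Nₕ/N, N = 7684.
Nonprofit: Wₕ = 0.68766268; term = 0.68766268²·(1 − 0.07853899)·121.2/415 = 0.12725721.
Private: Wₕ = 0.31233732; term = 0.31233732²·(1 − 0.20083333)·20.06/482 = 0.0032446587.
Sum = 0.13050187.
SE = √(0.13050187) = 0.36125.

0.36125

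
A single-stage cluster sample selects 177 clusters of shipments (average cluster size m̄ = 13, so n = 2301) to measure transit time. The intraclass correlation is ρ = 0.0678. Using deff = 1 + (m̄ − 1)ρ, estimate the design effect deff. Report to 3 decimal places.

deff = 1 + (13 − 1)·0.0678 = 1 + 0.8136 = 1.8136.

1.814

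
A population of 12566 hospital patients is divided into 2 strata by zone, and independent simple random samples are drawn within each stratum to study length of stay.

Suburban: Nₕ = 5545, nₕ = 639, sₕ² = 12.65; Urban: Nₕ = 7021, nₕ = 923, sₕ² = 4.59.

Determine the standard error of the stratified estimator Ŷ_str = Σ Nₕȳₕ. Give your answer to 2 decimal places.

866.86

Var(Ŷ_str) = Σₕ Nₕ²(1 − fₕ)sₕ²/nₕ.
Suburban: 5545²·(1 − 639/5545)·12.65/639 = 538540.99.
Urban: 7021²·(1 − 923/7021)·4.59/923 = 212910.65.
Sum = 751451.64.
SE = √(751451.64) = 866.86.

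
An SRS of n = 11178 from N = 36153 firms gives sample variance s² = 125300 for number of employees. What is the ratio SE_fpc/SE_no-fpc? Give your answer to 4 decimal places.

0.8312

f = n/N = 11178/36153 = 0.30918596.
SE_no-fpc = √(s²/n) = 3.3480619; SE_fpc = √((1−f)s²/n) = 2.7827492.
Ratio = √(1−f) = 0.83115224.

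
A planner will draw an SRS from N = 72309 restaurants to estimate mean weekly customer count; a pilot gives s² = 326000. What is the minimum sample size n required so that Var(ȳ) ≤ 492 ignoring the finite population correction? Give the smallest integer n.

Without fpc, n₀ = s²/D = 326000/492 = 662.6016.
Rounding up, n = 663.

663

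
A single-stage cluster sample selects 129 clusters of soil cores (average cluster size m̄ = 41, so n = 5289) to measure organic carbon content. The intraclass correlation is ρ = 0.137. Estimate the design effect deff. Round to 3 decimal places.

deff = 1 + (41 − 1)·0.137 = 1 + 5.48 = 6.48.

6.480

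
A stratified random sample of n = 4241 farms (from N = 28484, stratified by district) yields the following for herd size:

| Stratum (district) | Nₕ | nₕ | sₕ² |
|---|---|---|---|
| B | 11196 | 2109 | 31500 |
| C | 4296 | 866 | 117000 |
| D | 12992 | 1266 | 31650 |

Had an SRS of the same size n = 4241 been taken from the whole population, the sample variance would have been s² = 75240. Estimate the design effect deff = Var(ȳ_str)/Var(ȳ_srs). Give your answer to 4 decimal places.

0.5974

Var(ȳ_str) = Σ Wₕ²(1−fₕ)sₕ²/nₕ with Wₕ = Nₕ/28484:
  B: (11196/28484)²·(1−2109/11196)·31500/2109 = 1.8729037
  C: (4296/28484)²·(1−866/4296)·117000/866 = 2.4537166
  D: (12992/28484)²·(1−1266/12992)·31650/1266 = 4.6942256
  → Var(ȳ_str) = 9.0208459.
Var(ȳ_srs) = (1 − 4241/28484)·75240/4241 = 15.099616.
deff = 9.0208459 / 15.099616 = 0.5974.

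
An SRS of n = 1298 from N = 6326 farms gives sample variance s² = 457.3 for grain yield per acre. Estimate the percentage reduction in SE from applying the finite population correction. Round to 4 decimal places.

10.8476

f = n/N = 1298/6326 = 0.20518495.
SE_no-fpc = √(s²/n) = 0.59355813; SE_fpc = √((1−f)s²/n) = 0.52917132.
Ratio = √(1−f) = 0.89152400. Reduction = 100·(1 − 0.89152400) = 10.8476%.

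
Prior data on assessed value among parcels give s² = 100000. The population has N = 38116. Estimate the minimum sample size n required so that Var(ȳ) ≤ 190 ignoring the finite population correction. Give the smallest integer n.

Without fpc, n₀ = s²/D = 100000/190 = 526.3158.
Rounding up, n = 527.

527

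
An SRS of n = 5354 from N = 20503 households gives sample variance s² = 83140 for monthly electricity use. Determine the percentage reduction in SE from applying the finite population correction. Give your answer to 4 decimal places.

14.0426

f = n/N = 5354/20503 = 0.26113252.
SE_no-fpc = √(s²/n) = 3.9406315; SE_fpc = √((1−f)s²/n) = 3.3872644.
Ratio = √(1−f) = 0.85957401. Reduction = 100·(1 − 0.85957401) = 14.0426%.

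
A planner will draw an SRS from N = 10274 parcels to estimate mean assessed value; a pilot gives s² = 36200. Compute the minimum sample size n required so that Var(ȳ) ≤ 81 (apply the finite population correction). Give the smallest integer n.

Without fpc, n₀ = s²/D = 36200/81 = 446.9136.
With fpc, (1 − n/N)·s²/n ≤ D requires n ≥ n₀/(1 + n₀/N) = 446.9136/(1 + 446.9136/10274) = 428.2835.
Rounding up, n = 429.

429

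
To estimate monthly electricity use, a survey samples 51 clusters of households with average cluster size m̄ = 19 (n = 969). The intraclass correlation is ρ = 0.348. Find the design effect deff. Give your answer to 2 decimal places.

7.26

deff = 1 + (19 − 1)·0.348 = 1 + 6.264 = 7.264.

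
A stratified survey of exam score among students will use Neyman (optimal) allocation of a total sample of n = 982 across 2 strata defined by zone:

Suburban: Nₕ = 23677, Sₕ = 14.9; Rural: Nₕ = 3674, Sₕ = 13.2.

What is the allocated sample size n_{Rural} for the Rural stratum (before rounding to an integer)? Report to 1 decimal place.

118.7

Neyman allocation: nₕ = n·NₕSₕ / Σⱼ NⱼSⱼ.
Σ NⱼSⱼ = 23677·14.9 + 3674·13.2 = 401284.1.
n_{Rural} = 982·3674·13.2 / 401284.1 = 118.7.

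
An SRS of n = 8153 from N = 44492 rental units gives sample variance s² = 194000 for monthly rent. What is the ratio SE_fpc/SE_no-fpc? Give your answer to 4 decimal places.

f = n/N = 8153/44492 = 0.18324643.
SE_no-fpc = √(s²/n) = 4.8780039; SE_fpc = √((1−f)s²/n) = 4.4084677.
Ratio = √(1−f) = 0.90374420.

0.9037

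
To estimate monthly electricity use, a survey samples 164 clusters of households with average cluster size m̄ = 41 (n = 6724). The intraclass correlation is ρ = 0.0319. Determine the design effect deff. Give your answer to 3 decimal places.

2.276

deff = 1 + (41 − 1)·0.0319 = 1 + 1.276 = 2.276.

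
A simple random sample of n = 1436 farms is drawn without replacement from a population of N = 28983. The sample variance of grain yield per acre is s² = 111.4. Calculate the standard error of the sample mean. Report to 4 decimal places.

Under SRS without replacement, Var(ȳ) = (1 − f)·s²/n with f = n/N = 1436/28983 = 0.04954629.
Var(ȳ) = (1 − 0.04954629)·111.4/1436 = 0.95045371·0.077576602 = 0.073732969.
SE(ȳ) = √(0.073732969) = 0.2715.

0.2715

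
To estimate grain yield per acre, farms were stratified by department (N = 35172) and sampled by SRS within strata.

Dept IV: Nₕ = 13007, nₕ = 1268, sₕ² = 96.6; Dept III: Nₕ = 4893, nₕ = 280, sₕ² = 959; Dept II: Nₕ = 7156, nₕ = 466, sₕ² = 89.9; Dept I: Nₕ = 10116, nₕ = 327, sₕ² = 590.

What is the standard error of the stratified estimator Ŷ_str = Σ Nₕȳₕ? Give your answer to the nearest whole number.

Var(Ŷ_str) = Σₕ Nₕ²(1 − fₕ)sₕ²/nₕ.
Dept IV: 13007²·(1 − 1268/13007)·96.6/1268 = 1.1632314 × 10^7.
Dept III: 4893²·(1 − 280/4893)·959/280 = 7.7307076 × 10^7.
Dept II: 7156²·(1 − 466/7156)·89.9/466 = 9.2357087 × 10^6.
Dept I: 10116²·(1 − 327/10116)·590/327 = 1.7866991 × 10^8.
Sum = 2.7684501 × 10^8.
SE = √(2.7684501 × 10^8) = 16639.

16639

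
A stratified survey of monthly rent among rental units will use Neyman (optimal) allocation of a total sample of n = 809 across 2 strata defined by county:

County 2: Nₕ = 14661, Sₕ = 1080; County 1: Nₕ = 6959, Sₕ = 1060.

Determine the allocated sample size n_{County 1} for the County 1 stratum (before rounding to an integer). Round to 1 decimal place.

Neyman allocation: nₕ = n·NₕSₕ / Σⱼ NⱼSⱼ.
Σ NⱼSⱼ = 14661·1080 + 6959·1060 = 2.321042 × 10^7.
n_{County 1} = 809·6959·1060 / (2.321042 × 10^7) = 257.1.

257.1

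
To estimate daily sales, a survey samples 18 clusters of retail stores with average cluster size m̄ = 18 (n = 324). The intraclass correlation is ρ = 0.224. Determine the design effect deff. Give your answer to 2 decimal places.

deff = 1 + (18 − 1)·0.224 = 1 + 3.808 = 4.808.

4.81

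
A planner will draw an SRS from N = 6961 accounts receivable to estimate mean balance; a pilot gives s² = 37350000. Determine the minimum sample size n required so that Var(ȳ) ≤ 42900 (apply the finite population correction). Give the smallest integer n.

774

Without fpc, n₀ = s²/D = 37350000/42900 = 870.6294.
With fpc, (1 − n/N)·s²/n ≤ D requires n ≥ n₀/(1 + n₀/N) = 870.6294/(1 + 870.6294/6961) = 773.8430.
Rounding up, n = 774.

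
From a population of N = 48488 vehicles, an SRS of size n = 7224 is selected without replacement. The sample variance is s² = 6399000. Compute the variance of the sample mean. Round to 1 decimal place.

753.8

Under SRS without replacement, Var(ȳ) = (1 − f)·s²/n with f = n/N = 7224/48488 = 0.14898532.
Var(ȳ) = (1 − 0.14898532)·6399000/7224 = 0.85101468·885.79734 = 753.82655.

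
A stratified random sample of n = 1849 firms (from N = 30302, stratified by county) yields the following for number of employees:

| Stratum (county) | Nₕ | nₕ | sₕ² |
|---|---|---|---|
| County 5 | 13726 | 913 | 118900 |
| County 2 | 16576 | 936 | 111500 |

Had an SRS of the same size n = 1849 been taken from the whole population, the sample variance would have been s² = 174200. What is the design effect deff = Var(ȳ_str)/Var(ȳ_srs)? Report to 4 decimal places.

Var(ȳ_str) = Σ Wₕ²(1−fₕ)sₕ²/nₕ with Wₕ = Nₕ/30302:
  County 5: (13726/30302)²·(1−913/13726)·118900/913 = 24.94384
  County 2: (16576/30302)²·(1−936/16576)·111500/936 = 33.633566
  → Var(ȳ_str) = 58.577406.
Var(ȳ_srs) = (1 − 1849/30302)·174200/1849 = 88.464293.
deff = 58.577406 / 88.464293 = 0.6622.

0.6622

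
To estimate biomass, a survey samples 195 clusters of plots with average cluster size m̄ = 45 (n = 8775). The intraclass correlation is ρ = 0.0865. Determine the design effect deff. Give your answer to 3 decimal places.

deff = 1 + (45 − 1)·0.0865 = 1 + 3.806 = 4.806.

4.806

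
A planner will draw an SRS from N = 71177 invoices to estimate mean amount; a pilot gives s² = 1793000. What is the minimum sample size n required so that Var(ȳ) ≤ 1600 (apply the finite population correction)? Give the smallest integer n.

Without fpc, n₀ = s²/D = 1793000/1600 = 1120.6250.
With fpc, (1 − n/N)·s²/n ≤ D requires n ≥ n₀/(1 + n₀/N) = 1120.6250/(1 + 1120.6250/71177) = 1103.2551.
Rounding up, n = 1104.

1104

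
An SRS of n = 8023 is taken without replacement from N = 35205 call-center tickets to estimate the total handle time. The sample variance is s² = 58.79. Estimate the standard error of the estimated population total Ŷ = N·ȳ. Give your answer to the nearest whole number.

Var(Ŷ) = N²·Var(ȳ) = N²·(1 − n/N)·s²/n.
f = 8023/35205 = 0.22789377; Var(ȳ) = 0.77210623·58.79/8023 = 0.0056577497.
Var(Ŷ) = 35205² · 0.0056577497 = 7.0121699 × 10^6.
SE(Ŷ) = √(7.0121699 × 10^6) = 2648.

2648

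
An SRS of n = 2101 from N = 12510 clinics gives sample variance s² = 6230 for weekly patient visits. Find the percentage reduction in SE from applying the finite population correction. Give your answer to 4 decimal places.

8.7830

f = n/N = 2101/12510 = 0.16794564.
SE_no-fpc = √(s²/n) = 1.7219915; SE_fpc = √((1−f)s²/n) = 1.5707492.
Ratio = √(1−f) = 0.91217014. Reduction = 100·(1 − 0.91217014) = 8.7830%.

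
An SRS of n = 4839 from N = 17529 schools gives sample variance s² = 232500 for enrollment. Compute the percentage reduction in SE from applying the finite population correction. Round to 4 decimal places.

14.9151

f = n/N = 4839/17529 = 0.27605682.
SE_no-fpc = √(s²/n) = 6.9316028; SE_fpc = √((1−f)s²/n) = 5.8977439.
Ratio = √(1−f) = 0.85084851. Reduction = 100·(1 − 0.85084851) = 14.9151%.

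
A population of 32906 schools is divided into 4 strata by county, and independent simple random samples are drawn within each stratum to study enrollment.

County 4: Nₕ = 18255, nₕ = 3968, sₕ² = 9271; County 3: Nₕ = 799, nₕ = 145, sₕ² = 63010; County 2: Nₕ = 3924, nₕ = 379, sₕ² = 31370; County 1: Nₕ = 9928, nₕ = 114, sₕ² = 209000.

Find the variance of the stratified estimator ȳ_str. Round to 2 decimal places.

Var(ȳ_str) = Σₕ Wₕ²(1 − fₕ)sₕ²/nₕ with Wₕ = Nₕ/N, N = 32906.
County 4: Wₕ = 0.55476205; term = 0.55476205²·(1 − 0.21736511)·9271/3968 = 0.56276569.
County 3: Wₕ = 0.02428129; term = 0.02428129²·(1 − 0.18147685)·63010/145 = 0.2097084.
County 2: Wₕ = 0.11924877; term = 0.11924877²·(1 − 0.09658512)·31370/379 = 1.0633356.
County 1: Wₕ = 0.30170790; term = 0.30170790²·(1 − 0.01148268)·209000/114 = 164.96776.
Sum = 166.80357.

166.80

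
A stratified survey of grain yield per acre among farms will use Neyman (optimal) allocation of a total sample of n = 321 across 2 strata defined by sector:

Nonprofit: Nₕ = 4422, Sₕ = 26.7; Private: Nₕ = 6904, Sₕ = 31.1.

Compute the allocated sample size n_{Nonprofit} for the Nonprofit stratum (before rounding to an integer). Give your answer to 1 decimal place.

Neyman allocation: nₕ = n·NₕSₕ / Σⱼ NⱼSⱼ.
Σ NⱼSⱼ = 4422·26.7 + 6904·31.1 = 332781.8.
n_{Nonprofit} = 321·4422·26.7 / 332781.8 = 113.9.

113.9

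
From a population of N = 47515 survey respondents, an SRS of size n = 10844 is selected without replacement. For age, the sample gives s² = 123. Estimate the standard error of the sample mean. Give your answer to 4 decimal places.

0.0936

Under SRS without replacement, Var(ȳ) = (1 − f)·s²/n with f = n/N = 10844/47515 = 0.22822267.
Var(ȳ) = (1 − 0.22822267)·123/10844 = 0.77177733·0.011342678 = 0.0087540218.
SE(ȳ) = √(0.0087540218) = 0.0936.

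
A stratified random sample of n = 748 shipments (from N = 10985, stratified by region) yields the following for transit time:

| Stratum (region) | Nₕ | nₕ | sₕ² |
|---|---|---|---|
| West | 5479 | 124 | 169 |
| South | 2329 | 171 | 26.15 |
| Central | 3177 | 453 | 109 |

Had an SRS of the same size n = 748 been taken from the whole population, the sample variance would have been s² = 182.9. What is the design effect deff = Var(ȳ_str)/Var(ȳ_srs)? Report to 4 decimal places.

Var(ȳ_str) = Σ Wₕ²(1−fₕ)sₕ²/nₕ with Wₕ = Nₕ/10985:
  West: (5479/10985)²·(1−124/5479)·169/124 = 0.33137953
  South: (2329/10985)²·(1−171/2329)·26.15/171 = 0.0063693687
  Central: (3177/10985)²·(1−453/3177)·109/453 = 0.017256491
  → Var(ȳ_str) = 0.35500539.
Var(ȳ_srs) = (1 − 748/10985)·182.9/748 = 0.22786874.
deff = 0.35500539 / 0.22786874 = 1.5579.

1.5579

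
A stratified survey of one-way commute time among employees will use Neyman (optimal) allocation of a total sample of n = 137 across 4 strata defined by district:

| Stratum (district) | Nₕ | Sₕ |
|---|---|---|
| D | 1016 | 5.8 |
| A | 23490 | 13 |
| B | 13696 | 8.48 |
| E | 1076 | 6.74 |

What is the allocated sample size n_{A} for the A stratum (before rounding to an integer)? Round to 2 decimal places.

Neyman allocation: nₕ = n·NₕSₕ / Σⱼ NⱼSⱼ.
Σ NⱼSⱼ = 1016·5.8 + 23490·13 + 13696·8.48 + 1076·6.74 = 434657.12.
n_{A} = 137·23490·13 / 434657.12 = 96.25.

96.25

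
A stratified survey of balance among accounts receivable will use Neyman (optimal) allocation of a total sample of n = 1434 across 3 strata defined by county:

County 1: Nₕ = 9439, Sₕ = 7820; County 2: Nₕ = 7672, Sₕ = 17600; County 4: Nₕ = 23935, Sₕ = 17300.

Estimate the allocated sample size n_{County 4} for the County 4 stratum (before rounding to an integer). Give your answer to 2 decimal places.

953.23

Neyman allocation: nₕ = n·NₕSₕ / Σⱼ NⱼSⱼ.
Σ NⱼSⱼ = 9439·7820 + 7672·17600 + 23935·17300 = 6.2291568 × 10^8.
n_{County 4} = 1434·23935·17300 / (6.2291568 × 10^8) = 953.23.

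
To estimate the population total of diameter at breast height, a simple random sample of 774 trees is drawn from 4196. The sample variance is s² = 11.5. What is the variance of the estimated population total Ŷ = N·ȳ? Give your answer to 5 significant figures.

213340

Var(Ŷ) = N²·Var(ȳ) = N²·(1 − n/N)·s²/n.
f = 774/4196 = 0.18446139; Var(ȳ) = 0.81553861·11.5/774 = 0.012117176.
Var(Ŷ) = 4196² · 0.012117176 = 213340.04.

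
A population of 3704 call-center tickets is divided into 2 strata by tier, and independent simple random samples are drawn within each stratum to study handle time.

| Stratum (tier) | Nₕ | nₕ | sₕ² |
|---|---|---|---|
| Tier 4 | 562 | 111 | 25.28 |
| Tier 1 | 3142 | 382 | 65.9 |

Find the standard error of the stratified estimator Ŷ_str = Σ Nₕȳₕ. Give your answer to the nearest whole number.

Var(Ŷ_str) = Σₕ Nₕ²(1 − fₕ)sₕ²/nₕ.
Tier 4: 562²·(1 − 111/562)·25.28/111 = 57725.4.
Tier 1: 3142²·(1 − 382/3142)·65.9/382 = 1.4960197 × 10^6.
Sum = 1.5537451 × 10^6.
SE = √(1.5537451 × 10^6) = 1246.

1246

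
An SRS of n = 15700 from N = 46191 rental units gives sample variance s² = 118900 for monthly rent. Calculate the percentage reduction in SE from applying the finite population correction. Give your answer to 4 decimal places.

f = n/N = 15700/46191 = 0.33989305.
SE_no-fpc = √(s²/n) = 2.7519536; SE_fpc = √((1−f)s²/n) = 2.2358788.
Ratio = √(1−f) = 0.81246966. Reduction = 100·(1 − 0.81246966) = 18.7530%.

18.7530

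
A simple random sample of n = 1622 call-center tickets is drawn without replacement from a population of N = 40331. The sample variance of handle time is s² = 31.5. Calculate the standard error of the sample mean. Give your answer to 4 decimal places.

0.1365

Under SRS without replacement, Var(ȳ) = (1 − f)·s²/n with f = n/N = 1622/40331 = 0.04021720.
Var(ȳ) = (1 − 0.04021720)·31.5/1622 = 0.95978280·0.019420469 = 0.018639432.
SE(ȳ) = √(0.018639432) = 0.1365.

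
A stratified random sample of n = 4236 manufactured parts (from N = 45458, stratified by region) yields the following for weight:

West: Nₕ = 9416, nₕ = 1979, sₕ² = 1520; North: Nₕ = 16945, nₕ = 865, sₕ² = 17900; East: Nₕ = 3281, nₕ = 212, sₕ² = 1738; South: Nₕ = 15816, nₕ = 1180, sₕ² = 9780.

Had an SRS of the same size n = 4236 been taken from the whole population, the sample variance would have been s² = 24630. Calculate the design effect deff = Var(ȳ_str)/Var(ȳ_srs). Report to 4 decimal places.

0.7061

Var(ȳ_str) = Σ Wₕ²(1−fₕ)sₕ²/nₕ with Wₕ = Nₕ/45458:
  West: (9416/45458)²·(1−1979/9416)·1520/1979 = 0.026028035
  North: (16945/45458)²·(1−865/16945)·17900/865 = 2.7286252
  East: (3281/45458)²·(1−212/3281)·1738/212 = 0.039948123
  South: (15816/45458)²·(1−1180/15816)·9780/1180 = 0.92844302
  → Var(ȳ_str) = 3.7230444.
Var(ȳ_srs) = (1 − 4236/45458)·24630/4236 = 5.2726288.
deff = 3.7230444 / 5.2726288 = 0.7061.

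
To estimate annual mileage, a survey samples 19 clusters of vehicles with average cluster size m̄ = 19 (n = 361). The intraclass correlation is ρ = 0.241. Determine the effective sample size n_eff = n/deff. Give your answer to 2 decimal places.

deff = 1 + (19 − 1)·0.241 = 1 + 4.338 = 5.338.
n_eff = 361 / 5.338 = 67.63.

67.63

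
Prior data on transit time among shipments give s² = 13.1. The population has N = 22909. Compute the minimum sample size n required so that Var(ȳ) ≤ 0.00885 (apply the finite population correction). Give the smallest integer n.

Without fpc, n₀ = s²/D = 13.1/0.00885 = 1480.2260.
With fpc, (1 − n/N)·s²/n ≤ D requires n ≥ n₀/(1 + n₀/N) = 1480.2260/(1 + 1480.2260/22909) = 1390.3884.
Rounding up, n = 1391.

1391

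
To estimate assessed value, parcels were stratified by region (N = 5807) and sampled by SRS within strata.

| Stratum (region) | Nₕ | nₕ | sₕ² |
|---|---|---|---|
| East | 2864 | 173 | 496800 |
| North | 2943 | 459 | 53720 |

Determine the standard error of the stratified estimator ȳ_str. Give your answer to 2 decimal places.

Var(ȳ_str) = Σₕ Wₕ²(1 − fₕ)sₕ²/nₕ with Wₕ = Nₕ/N, N = 5807.
East: Wₕ = 0.49319786; term = 0.49319786²·(1 − 0.06040503)·496800/173 = 656.32439.
North: Wₕ = 0.50680214; term = 0.50680214²·(1 − 0.15596330)·53720/459 = 25.372398.
Sum = 681.69679.
SE = √(681.69679) = 26.11.

26.11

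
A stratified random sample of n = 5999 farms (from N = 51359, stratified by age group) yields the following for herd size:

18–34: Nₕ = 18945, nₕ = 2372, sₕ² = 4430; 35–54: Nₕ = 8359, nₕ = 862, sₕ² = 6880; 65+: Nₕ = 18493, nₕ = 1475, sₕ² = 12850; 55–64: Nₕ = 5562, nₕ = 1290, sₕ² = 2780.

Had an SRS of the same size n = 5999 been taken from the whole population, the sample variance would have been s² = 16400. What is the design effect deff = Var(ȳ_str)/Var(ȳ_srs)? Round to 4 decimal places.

0.6091

Var(ȳ_str) = Σ Wₕ²(1−fₕ)sₕ²/nₕ with Wₕ = Nₕ/51359:
  18–34: (18945/51359)²·(1−2372/18945)·4430/2372 = 0.22230625
  35–54: (8359/51359)²·(1−862/8359)·6880/862 = 0.18962251
  65+: (18493/51359)²·(1−1475/18493)·12850/1475 = 1.0394267
  55–64: (5562/51359)²·(1−1290/5562)·2780/1290 = 0.019412622
  → Var(ȳ_str) = 1.4707681.
Var(ȳ_srs) = (1 − 5999/51359)·16400/5999 = 2.4144681.
deff = 1.4707681 / 2.4144681 = 0.6091.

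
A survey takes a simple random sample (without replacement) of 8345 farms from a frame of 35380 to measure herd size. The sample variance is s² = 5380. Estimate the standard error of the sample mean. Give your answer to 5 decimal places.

Under SRS without replacement, Var(ȳ) = (1 − f)·s²/n with f = n/N = 8345/35380 = 0.23586772.
Var(ȳ) = (1 − 0.23586772)·5380/8345 = 0.76413228·0.64469742 = 0.49263411.
SE(ȳ) = √(0.49263411) = 0.70188.

0.70188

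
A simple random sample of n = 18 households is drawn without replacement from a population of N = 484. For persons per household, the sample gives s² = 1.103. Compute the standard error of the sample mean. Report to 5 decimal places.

Under SRS without replacement, Var(ȳ) = (1 − f)·s²/n with f = n/N = 18/484 = 0.03719008.
Var(ȳ) = (1 − 0.03719008)·1.103/18 = 0.96280992·0.061277778 = 0.058998852.
SE(ȳ) = √(0.058998852) = 0.24290.

0.24290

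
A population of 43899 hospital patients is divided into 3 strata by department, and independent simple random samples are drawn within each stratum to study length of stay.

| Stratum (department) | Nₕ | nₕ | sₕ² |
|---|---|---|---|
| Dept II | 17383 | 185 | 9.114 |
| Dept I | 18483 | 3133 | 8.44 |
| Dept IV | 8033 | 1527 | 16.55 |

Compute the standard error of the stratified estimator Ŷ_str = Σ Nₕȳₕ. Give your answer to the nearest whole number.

4007

Var(Ŷ_str) = Σₕ Nₕ²(1 − fₕ)sₕ²/nₕ.
Dept II: 17383²·(1 − 185/17383)·9.114/185 = 1.4727871 × 10^7.
Dept I: 18483²·(1 − 3133/18483)·8.44/3133 = 764298.3.
Dept IV: 8033²·(1 − 1527/8033)·16.55/1527 = 566435.92.
Sum = 1.6058605 × 10^7.
SE = √(1.6058605 × 10^7) = 4007.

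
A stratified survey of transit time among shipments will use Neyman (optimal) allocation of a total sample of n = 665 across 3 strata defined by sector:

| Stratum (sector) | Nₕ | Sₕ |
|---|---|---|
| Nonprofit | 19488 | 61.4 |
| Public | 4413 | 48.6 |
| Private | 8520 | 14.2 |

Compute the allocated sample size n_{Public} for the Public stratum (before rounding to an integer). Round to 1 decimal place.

Neyman allocation: nₕ = n·NₕSₕ / Σⱼ NⱼSⱼ.
Σ NⱼSⱼ = 19488·61.4 + 4413·48.6 + 8520·14.2 = 1.532019 × 10^6.
n_{Public} = 665·4413·48.6 / (1.532019 × 10^6) = 93.1.

93.1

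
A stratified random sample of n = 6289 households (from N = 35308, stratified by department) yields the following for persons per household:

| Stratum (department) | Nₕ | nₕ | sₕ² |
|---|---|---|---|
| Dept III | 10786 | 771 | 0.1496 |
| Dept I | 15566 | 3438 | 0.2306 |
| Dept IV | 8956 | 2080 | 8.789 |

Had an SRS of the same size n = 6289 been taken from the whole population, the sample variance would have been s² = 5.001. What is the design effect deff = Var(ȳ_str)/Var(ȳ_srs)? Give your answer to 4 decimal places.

0.3606

Var(ȳ_str) = Σ Wₕ²(1−fₕ)sₕ²/nₕ with Wₕ = Nₕ/35308:
  Dept III: (10786/35308)²·(1−771/10786)·0.1496/771 = 1.6812889 × 10^-5
  Dept I: (15566/35308)²·(1−3438/15566)·0.2306/3438 = 1.0157186 × 10^-5
  Dept IV: (8956/35308)²·(1−2080/8956)·8.789/2080 = 2.0872758 × 10^-4
  → Var(ȳ_str) = 2.3569766 × 10^-4.
Var(ȳ_srs) = (1 − 6289/35308)·5.001/6289 = 6.5355868 × 10^-4.
deff = (2.3569766 × 10^-4) / (6.5355868 × 10^-4) = 0.3606.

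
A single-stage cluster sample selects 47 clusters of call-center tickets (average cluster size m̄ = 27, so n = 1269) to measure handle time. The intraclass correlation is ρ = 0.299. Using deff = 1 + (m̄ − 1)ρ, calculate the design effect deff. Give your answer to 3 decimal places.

deff = 1 + (27 − 1)·0.299 = 1 + 7.774 = 8.774.

8.774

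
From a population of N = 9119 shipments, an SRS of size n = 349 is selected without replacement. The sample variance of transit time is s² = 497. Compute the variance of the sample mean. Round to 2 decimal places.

1.37

Under SRS without replacement, Var(ȳ) = (1 − f)·s²/n with f = n/N = 349/9119 = 0.03827174.
Var(ȳ) = (1 − 0.03827174)·497/349 = 0.96172826·1.4240688 = 1.3695672.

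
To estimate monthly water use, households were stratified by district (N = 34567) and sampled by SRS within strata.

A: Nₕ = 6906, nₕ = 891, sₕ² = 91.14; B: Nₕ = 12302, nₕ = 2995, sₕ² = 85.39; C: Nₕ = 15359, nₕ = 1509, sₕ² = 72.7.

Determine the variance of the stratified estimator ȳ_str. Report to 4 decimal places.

0.0149

Var(ȳ_str) = Σₕ Wₕ²(1 − fₕ)sₕ²/nₕ with Wₕ = Nₕ/N, N = 34567.
A: Wₕ = 0.19978592; term = 0.19978592²·(1 − 0.12901825)·91.14/891 = 0.0035560687.
B: Wₕ = 0.35588856; term = 0.35588856²·(1 − 0.24345635)·85.39/2995 = 0.0027319468.
C: Wₕ = 0.44432551; term = 0.44432551²·(1 − 0.09824858)·72.7/1509 = 0.0085769821.
Sum = 0.014864998.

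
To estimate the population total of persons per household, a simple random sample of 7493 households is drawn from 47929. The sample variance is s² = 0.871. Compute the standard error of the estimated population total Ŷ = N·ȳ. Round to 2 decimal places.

474.64

Var(Ŷ) = N²·Var(ȳ) = N²·(1 − n/N)·s²/n.
f = 7493/47929 = 0.15633541; Var(ȳ) = 0.84366459·0.871/7493 = 9.8069112 × 10^-5.
Var(Ŷ) = 47929² · (9.8069112 × 10^-5) = 225283.29.
SE(Ŷ) = √(225283.29) = 474.64.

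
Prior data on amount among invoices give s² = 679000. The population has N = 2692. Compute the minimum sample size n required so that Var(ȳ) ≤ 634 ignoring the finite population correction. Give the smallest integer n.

Without fpc, n₀ = s²/D = 679000/634 = 1070.9779.
Rounding up, n = 1071.

1071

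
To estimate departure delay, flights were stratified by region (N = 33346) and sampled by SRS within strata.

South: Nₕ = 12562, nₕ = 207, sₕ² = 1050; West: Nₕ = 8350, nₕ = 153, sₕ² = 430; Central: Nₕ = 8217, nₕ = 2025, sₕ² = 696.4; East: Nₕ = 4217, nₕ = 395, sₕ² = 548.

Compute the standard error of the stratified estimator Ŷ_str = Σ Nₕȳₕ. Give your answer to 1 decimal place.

Var(Ŷ_str) = Σₕ Nₕ²(1 − fₕ)sₕ²/nₕ.
South: 12562²·(1 − 207/12562)·1050/207 = 7.8726418 × 10^8.
West: 8350²·(1 − 153/8350)·430/153 = 1.9236162 × 10^8.
Central: 8217²·(1 − 2025/8217)·696.4/2025 = 1.7497579 × 10^7.
East: 4217²·(1 − 395/4217)·548/395 = 2.2360306 × 10^7.
Sum = 1.0194837 × 10^9.
SE = √(1.0194837 × 10^9) = 31929.4.

31929.4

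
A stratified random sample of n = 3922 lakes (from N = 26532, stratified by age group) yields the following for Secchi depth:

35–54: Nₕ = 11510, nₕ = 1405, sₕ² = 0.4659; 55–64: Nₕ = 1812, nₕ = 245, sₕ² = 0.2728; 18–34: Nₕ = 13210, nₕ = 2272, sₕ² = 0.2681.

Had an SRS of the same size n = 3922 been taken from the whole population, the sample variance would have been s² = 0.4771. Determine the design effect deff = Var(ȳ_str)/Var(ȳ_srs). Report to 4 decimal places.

0.8055

Var(ȳ_str) = Σ Wₕ²(1−fₕ)sₕ²/nₕ with Wₕ = Nₕ/26532:
  35–54: (11510/26532)²·(1−1405/11510)·0.4659/1405 = 5.4788328 × 10^-5
  55–64: (1812/26532)²·(1−245/1812)·0.2728/245 = 4.491232 × 10^-6
  18–34: (13210/26532)²·(1−2272/13210)·0.2681/2272 = 2.4220843 × 10^-5
  → Var(ȳ_str) = 8.3500403 × 10^-5.
Var(ȳ_srs) = (1 − 3922/26532)·0.4771/3922 = 1.0366506 × 10^-4.
deff = (8.3500403 × 10^-5) / (1.0366506 × 10^-4) = 0.8055.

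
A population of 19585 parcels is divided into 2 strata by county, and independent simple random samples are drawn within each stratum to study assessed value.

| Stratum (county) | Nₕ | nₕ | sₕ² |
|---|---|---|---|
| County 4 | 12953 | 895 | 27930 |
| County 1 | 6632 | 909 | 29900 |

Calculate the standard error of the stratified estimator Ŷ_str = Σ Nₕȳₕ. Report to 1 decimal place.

Var(Ŷ_str) = Σₕ Nₕ²(1 − fₕ)sₕ²/nₕ.
County 4: 12953²·(1 − 895/12953)·27930/895 = 4.87409 × 10^9.
County 1: 6632²·(1 − 909/6632)·29900/909 = 1.2484627 × 10^9.
Sum = 6.1225527 × 10^9.
SE = √(6.1225527 × 10^9) = 78246.7.

78246.7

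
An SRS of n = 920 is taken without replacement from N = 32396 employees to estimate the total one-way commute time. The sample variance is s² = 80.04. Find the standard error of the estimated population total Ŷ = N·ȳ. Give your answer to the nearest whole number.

Var(Ŷ) = N²·Var(ȳ) = N²·(1 − n/N)·s²/n.
f = 920/32396 = 0.02839857; Var(ȳ) = 0.97160143·80.04/920 = 0.084529325.
Var(Ŷ) = 32396² · 0.084529325 = 8.8713596 × 10^7.
SE(Ŷ) = √(8.8713596 × 10^7) = 9419.

9419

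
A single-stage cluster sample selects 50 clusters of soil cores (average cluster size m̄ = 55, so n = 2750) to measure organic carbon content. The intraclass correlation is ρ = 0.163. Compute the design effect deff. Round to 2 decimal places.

deff = 1 + (55 − 1)·0.163 = 1 + 8.802 = 9.802.

9.80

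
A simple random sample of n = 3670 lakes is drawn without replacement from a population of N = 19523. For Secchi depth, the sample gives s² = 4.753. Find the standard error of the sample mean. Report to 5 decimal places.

Under SRS without replacement, Var(ȳ) = (1 − f)·s²/n with f = n/N = 3670/19523 = 0.18798340.
Var(ȳ) = (1 − 0.18798340)·4.753/3670 = 0.81201660·0.0012950954 = 0.0010516389.
SE(ȳ) = √(0.0010516389) = 0.03243.

0.03243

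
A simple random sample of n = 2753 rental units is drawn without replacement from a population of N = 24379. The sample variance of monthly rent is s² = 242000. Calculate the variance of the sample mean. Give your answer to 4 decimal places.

Under SRS without replacement, Var(ȳ) = (1 − f)·s²/n with f = n/N = 2753/24379 = 0.11292506.
Var(ȳ) = (1 − 0.11292506)·242000/2753 = 0.88707494·87.904105 = 77.977528.

77.9775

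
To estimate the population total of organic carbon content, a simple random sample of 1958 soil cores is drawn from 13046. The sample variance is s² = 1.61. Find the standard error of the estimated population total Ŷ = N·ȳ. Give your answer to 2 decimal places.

Var(Ŷ) = N²·Var(ȳ) = N²·(1 − n/N)·s²/n.
f = 1958/13046 = 0.15008432; Var(ȳ) = 0.84991568·1.61/1958 = 6.9885815 × 10^-4.
Var(Ŷ) = 13046² · (6.9885815 × 10^-4) = 118944.34.
SE(Ŷ) = √(118944.34) = 344.88.

344.88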